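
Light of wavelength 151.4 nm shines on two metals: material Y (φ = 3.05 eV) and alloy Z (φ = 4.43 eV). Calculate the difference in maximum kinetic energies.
1.3800 eV

Using KE_max = hc/λ - φ for each metal:

Photon energy: E = hc/λ = 8.1892 eV

For material Y (φ₁ = 3.05 eV):
KE₁ = E - φ₁ = 8.1892 - 3.05 = 5.1392 eV

For alloy Z (φ₂ = 4.43 eV):
KE₂ = E - φ₂ = 8.1892 - 4.43 = 3.7592 eV

Difference:
ΔKE = KE₁ - KE₂ = 5.1392 - 3.7592 = 1.3800 eV

Note: The difference equals the difference in work functions: 4.43 - 3.05 = 1.38 eV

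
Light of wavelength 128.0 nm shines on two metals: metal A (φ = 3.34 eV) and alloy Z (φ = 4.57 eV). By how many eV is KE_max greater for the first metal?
1.2300 eV

Using KE_max = hc/λ - φ for each metal:

Photon energy: E = hc/λ = 9.6863 eV

For metal A (φ₁ = 3.34 eV):
KE₁ = E - φ₁ = 9.6863 - 3.34 = 6.3463 eV

For alloy Z (φ₂ = 4.57 eV):
KE₂ = E - φ₂ = 9.6863 - 4.57 = 5.1163 eV

Difference:
ΔKE = KE₁ - KE₂ = 6.3463 - 5.1163 = 1.2300 eV

Note: The difference equals the difference in work functions: 4.57 - 3.34 = 1.23 eV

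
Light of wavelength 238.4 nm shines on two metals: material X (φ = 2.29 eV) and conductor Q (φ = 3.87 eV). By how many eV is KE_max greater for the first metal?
1.5800 eV

Using KE_max = hc/λ - φ for each metal:

Photon energy: E = hc/λ = 5.2007 eV

For material X (φ₁ = 2.29 eV):
KE₁ = E - φ₁ = 5.2007 - 2.29 = 2.9107 eV

For conductor Q (φ₂ = 3.87 eV):
KE₂ = E - φ₂ = 5.2007 - 3.87 = 1.3307 eV

Difference:
ΔKE = KE₁ - KE₂ = 2.9107 - 1.3307 = 1.5800 eV

Note: The difference equals the difference in work functions: 3.87 - 2.29 = 1.58 eV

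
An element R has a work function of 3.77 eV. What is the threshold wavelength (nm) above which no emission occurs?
328.87 nm

The threshold wavelength is when the photon energy equals the work function:
hc/λ₀ = φ

Solving for λ₀:
λ₀ = hc/φ = (6.626×10⁻³⁴ J·s)(3×10⁸ m/s) / (3.77 eV × 1.602×10⁻¹⁹ J/eV)
λ₀ = 328.87 nm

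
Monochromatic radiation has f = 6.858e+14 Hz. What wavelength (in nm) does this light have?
437.14 nm

Using the wave equation: c = fλ

Solving for wavelength:
λ = c/f = (3×10⁸ m/s) / (6.858e+14 Hz)
λ = 437.14 nm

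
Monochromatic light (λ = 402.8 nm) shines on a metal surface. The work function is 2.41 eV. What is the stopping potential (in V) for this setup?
0.6681 V

The stopping potential V_s satisfies: eV_s = KE_max

First, find KE_max using Einstein's equation:
E_photon = hc/λ = 3.0781 eV
KE_max = E_photon - φ = 3.0781 - 2.41 = 0.6681 eV

Since eV_s = KE_max:
V_s = KE_max/e = 0.6681 V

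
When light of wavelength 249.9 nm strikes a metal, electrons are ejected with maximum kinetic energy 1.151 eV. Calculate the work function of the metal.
3.81 eV

From Einstein's photoelectric equation: KE_max = hf - φ = hc/λ - φ

Rearranging for φ:
φ = hc/λ - KE_max

Calculate photon energy:
E_photon = hc/λ = 4.9614 eV

Therefore:
φ = 4.9614 - 1.151 = 3.81 eV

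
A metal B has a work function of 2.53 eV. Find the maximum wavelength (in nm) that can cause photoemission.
490.06 nm

The threshold wavelength is when the photon energy equals the work function:
hc/λ₀ = φ

Solving for λ₀:
λ₀ = hc/φ = (6.626×10⁻³⁴ J·s)(3×10⁸ m/s) / (2.53 eV × 1.602×10⁻¹⁹ J/eV)
λ₀ = 490.06 nm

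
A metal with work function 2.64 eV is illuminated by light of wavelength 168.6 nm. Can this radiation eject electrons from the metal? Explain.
Yes

For photoemission, the photon energy must exceed the work function.

Photon energy: E = hc/λ = 7.3537 eV
Work function: φ = 2.64 eV

Since E_photon (7.3537 eV) > φ (2.64 eV), photoemission WILL occur.
The threshold wavelength is λ₀ = hc/φ = 469.6 nm.
Since 168.6 nm < 469.6 nm, the light has sufficient energy.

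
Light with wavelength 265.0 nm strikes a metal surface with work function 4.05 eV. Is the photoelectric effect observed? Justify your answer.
Yes

For photoemission, the photon energy must exceed the work function.

Photon energy: E = hc/λ = 4.6786 eV
Work function: φ = 4.05 eV

Since E_photon (4.6786 eV) > φ (4.05 eV), photoemission WILL occur.
The threshold wavelength is λ₀ = hc/φ = 306.1 nm.
Since 265.0 nm < 306.1 nm, the light has sufficient energy.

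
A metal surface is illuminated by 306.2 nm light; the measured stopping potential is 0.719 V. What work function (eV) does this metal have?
3.33 eV

The stopping potential gives the maximum kinetic energy: KE_max = eV_s = 0.719 eV

From Einstein's photoelectric equation: KE_max = hc/λ - φ
Rearranging: φ = hc/λ - KE_max

Calculate photon energy:
E_photon = hc/λ = (6.626×10⁻³⁴ J·s)(3×10⁸ m/s) / (306.2×10⁻⁹ m) = 4.0491 eV

Therefore:
φ = 4.0491 - 0.719 = 3.33 eV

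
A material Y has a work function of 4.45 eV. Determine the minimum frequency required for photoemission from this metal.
1.0760e+15 Hz

The threshold frequency is when the photon energy equals the work function:
hf₀ = φ

Solving for f₀:
f₀ = φ/h = (4.45 eV × 1.602×10⁻¹⁹ J/eV) / (6.626×10⁻³⁴ J·s)
f₀ = 1.0760e+15 Hz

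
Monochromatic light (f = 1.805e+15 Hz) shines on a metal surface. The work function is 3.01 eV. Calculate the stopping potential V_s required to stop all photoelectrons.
4.4549 V

The stopping potential V_s satisfies: eV_s = KE_max

First, find KE_max using Einstein's equation:
E_photon = hf = (6.626×10⁻³⁴ J·s)(1.805e+15 Hz) = 7.4649 eV
KE_max = E_photon - φ = 7.4649 - 3.01 = 4.4549 eV

Since eV_s = KE_max:
V_s = KE_max/e = 4.4549 V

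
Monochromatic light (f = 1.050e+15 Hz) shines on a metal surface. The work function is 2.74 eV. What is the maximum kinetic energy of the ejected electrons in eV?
1.6025 eV

Using Einstein's photoelectric equation: KE_max = hf - φ

First, calculate the photon energy:
E_photon = hf = (6.626×10⁻³⁴ J·s)(1.050e+15 Hz)
E_photon = 4.3425 eV

Then, the maximum kinetic energy:
KE_max = E_photon - φ = 4.3425 eV - 2.74 eV = 1.6025 eV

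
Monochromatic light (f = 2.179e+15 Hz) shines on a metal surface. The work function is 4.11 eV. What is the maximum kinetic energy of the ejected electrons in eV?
4.9016 eV

Using Einstein's photoelectric equation: KE_max = hf - φ

First, calculate the photon energy:
E_photon = hf = (6.626×10⁻³⁴ J·s)(2.179e+15 Hz)
E_photon = 9.0116 eV

Then, the maximum kinetic energy:
KE_max = E_photon - φ = 9.0116 eV - 4.11 eV = 4.9016 eV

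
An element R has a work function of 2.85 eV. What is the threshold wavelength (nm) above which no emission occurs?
435.03 nm

The threshold wavelength is when the photon energy equals the work function:
hc/λ₀ = φ

Solving for λ₀:
λ₀ = hc/φ = (6.626×10⁻³⁴ J·s)(3×10⁸ m/s) / (2.85 eV × 1.602×10⁻¹⁹ J/eV)
λ₀ = 435.03 nm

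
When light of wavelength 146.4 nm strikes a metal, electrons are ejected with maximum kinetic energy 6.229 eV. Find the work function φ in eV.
2.24 eV

From Einstein's photoelectric equation: KE_max = hf - φ = hc/λ - φ

Rearranging for φ:
φ = hc/λ - KE_max

Calculate photon energy:
E_photon = hc/λ = 8.4689 eV

Therefore:
φ = 8.4689 - 6.229 = 2.24 eV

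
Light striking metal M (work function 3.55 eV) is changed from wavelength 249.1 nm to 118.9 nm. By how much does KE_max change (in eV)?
5.4503 eV

Using Einstein's equation: KE_max = hc/λ - φ

For λ₁ = 249.1 nm:
KE₁ = hc/λ₁ - φ = 4.9773 - 3.55 = 1.4273 eV

For λ₂ = 118.9 nm:
KE₂ = hc/λ₂ - φ = 10.4276 - 3.55 = 6.8776 eV

Change in KE:
ΔKE = KE₂ - KE₁ = 6.8776 - 1.4273 = 5.4503 eV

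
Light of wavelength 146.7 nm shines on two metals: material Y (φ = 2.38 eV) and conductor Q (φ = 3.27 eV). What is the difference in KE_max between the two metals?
0.8900 eV

Using KE_max = hc/λ - φ for each metal:

Photon energy: E = hc/λ = 8.4515 eV

For material Y (φ₁ = 2.38 eV):
KE₁ = E - φ₁ = 8.4515 - 2.38 = 6.0715 eV

For conductor Q (φ₂ = 3.27 eV):
KE₂ = E - φ₂ = 8.4515 - 3.27 = 5.1815 eV

Difference:
ΔKE = KE₁ - KE₂ = 6.0715 - 5.1815 = 0.8900 eV

Note: The difference equals the difference in work functions: 3.27 - 2.38 = 0.89 eV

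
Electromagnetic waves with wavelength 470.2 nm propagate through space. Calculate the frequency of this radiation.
6.3758e+14 Hz

Using the wave equation: c = fλ

Solving for frequency:
f = c/λ = (3×10⁸ m/s) / (470.2×10⁻⁹ m)
f = 6.3758e+14 Hz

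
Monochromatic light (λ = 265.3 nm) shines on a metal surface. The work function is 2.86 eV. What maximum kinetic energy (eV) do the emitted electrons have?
1.8134 eV

Using Einstein's photoelectric equation: KE_max = hf - φ = hc/λ - φ

First, calculate the photon energy:
E_photon = hc/λ = (6.626×10⁻³⁴ J·s)(3×10⁸ m/s) / (265.3×10⁻⁹ m)
E_photon = 4.6734 eV

Then, the maximum kinetic energy:
KE_max = E_photon - φ = 4.6734 eV - 2.86 eV = 1.8134 eV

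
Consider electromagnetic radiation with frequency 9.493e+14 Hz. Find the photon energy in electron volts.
3.9260 eV

Using E = hf:

E = hf = (6.626×10⁻³⁴ J·s)(9.493e+14 Hz)
E = 3.9260 eV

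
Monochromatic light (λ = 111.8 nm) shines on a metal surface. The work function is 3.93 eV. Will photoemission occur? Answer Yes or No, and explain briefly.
Yes

For photoemission, the photon energy must exceed the work function.

Photon energy: E = hc/λ = 11.0898 eV
Work function: φ = 3.93 eV

Since E_photon (11.0898 eV) > φ (3.93 eV), photoemission WILL occur.
The threshold wavelength is λ₀ = hc/φ = 315.5 nm.
Since 111.8 nm < 315.5 nm, the light has sufficient energy.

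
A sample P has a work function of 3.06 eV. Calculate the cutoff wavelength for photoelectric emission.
405.18 nm

The threshold wavelength is when the photon energy equals the work function:
hc/λ₀ = φ

Solving for λ₀:
λ₀ = hc/φ = (6.626×10⁻³⁴ J·s)(3×10⁸ m/s) / (3.06 eV × 1.602×10⁻¹⁹ J/eV)
λ₀ = 405.18 nm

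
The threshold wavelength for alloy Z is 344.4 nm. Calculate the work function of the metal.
3.60 eV

At the threshold wavelength, photon energy equals work function:
φ = hc/λ₀

Calculating:
φ = (6.626×10⁻³⁴ J·s)(3×10⁸ m/s) / (344.4×10⁻⁹ m)
φ = 3.60 eV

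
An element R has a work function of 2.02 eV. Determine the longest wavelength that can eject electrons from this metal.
613.78 nm

The threshold wavelength is when the photon energy equals the work function:
hc/λ₀ = φ

Solving for λ₀:
λ₀ = hc/φ = (6.626×10⁻³⁴ J·s)(3×10⁸ m/s) / (2.02 eV × 1.602×10⁻¹⁹ J/eV)
λ₀ = 613.78 nm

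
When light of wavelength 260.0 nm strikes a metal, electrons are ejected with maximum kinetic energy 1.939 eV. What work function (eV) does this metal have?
2.83 eV

From Einstein's photoelectric equation: KE_max = hf - φ = hc/λ - φ

Rearranging for φ:
φ = hc/λ - KE_max

Calculate photon energy:
E_photon = hc/λ = 4.7686 eV

Therefore:
φ = 4.7686 - 1.939 = 2.83 eV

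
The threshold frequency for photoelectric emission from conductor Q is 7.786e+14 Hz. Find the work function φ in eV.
3.22 eV

At the threshold frequency, photon energy equals work function:
φ = hf₀

Calculating:
φ = (6.626×10⁻³⁴ J·s)(7.786e+14 Hz)
φ = 3.22 eV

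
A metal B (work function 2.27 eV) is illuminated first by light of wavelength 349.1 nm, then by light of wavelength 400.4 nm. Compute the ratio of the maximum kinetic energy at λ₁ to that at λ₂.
1.5505

Using Einstein's equation: KE_max = hc/λ - φ

For λ₁ = 349.1 nm:
E₁ = hc/λ₁ = 3.5515 eV
KE₁ = E₁ - φ = 3.5515 - 2.27 = 1.2815 eV

For λ₂ = 400.4 nm:
E₂ = hc/λ₂ = 3.0965 eV
KE₂ = E₂ - φ = 3.0965 - 2.27 = 0.8265 eV

Ratio: KE₁/KE₂ = 1.2815/0.8265 = 1.5505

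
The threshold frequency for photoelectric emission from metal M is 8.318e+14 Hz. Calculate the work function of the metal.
3.44 eV

At the threshold frequency, photon energy equals work function:
φ = hf₀

Calculating:
φ = (6.626×10⁻³⁴ J·s)(8.318e+14 Hz)
φ = 3.44 eV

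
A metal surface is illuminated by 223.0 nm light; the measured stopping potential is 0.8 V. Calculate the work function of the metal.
4.76 eV

The stopping potential gives the maximum kinetic energy: KE_max = eV_s = 0.8 eV

From Einstein's photoelectric equation: KE_max = hc/λ - φ
Rearranging: φ = hc/λ - KE_max

Calculate photon energy:
E_photon = hc/λ = (6.626×10⁻³⁴ J·s)(3×10⁸ m/s) / (223.0×10⁻⁹ m) = 5.5598 eV

Therefore:
φ = 5.5598 - 0.8 = 4.76 eV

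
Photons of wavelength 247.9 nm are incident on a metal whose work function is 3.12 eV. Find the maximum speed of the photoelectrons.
8.1351e+05 m/s

First, find the maximum kinetic energy:
E_photon = hc/λ = 5.0014 eV
KE_max = E_photon - φ = 5.0014 - 3.12 = 1.8814 eV

Convert to Joules: KE_max = 1.8814 × 1.602×10⁻¹⁹ J = 3.0143e-19 J

Then use KE = ½mv² to find velocity:
v = √(2·KE/m) = √(2 × 3.0143e-19 J / 9.109e-31 kg)
v = 8.1351e+05 m/s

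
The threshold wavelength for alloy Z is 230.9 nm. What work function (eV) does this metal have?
5.37 eV

At the threshold wavelength, photon energy equals work function:
φ = hc/λ₀

Calculating:
φ = (6.626×10⁻³⁴ J·s)(3×10⁸ m/s) / (230.9×10⁻⁹ m)
φ = 5.37 eV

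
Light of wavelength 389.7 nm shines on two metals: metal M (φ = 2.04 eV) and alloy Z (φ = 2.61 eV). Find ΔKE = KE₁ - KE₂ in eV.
0.5700 eV

Using KE_max = hc/λ - φ for each metal:

Photon energy: E = hc/λ = 3.1815 eV

For metal M (φ₁ = 2.04 eV):
KE₁ = E - φ₁ = 3.1815 - 2.04 = 1.1415 eV

For alloy Z (φ₂ = 2.61 eV):
KE₂ = E - φ₂ = 3.1815 - 2.61 = 0.5715 eV

Difference:
ΔKE = KE₁ - KE₂ = 1.1415 - 0.5715 = 0.5700 eV

Note: The difference equals the difference in work functions: 2.61 - 2.04 = 0.57 eV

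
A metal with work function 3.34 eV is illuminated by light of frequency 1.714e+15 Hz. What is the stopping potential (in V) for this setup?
3.7485 V

The stopping potential V_s satisfies: eV_s = KE_max

First, find KE_max using Einstein's equation:
E_photon = hf = (6.626×10⁻³⁴ J·s)(1.714e+15 Hz) = 7.0885 eV
KE_max = E_photon - φ = 7.0885 - 3.34 = 3.7485 eV

Since eV_s = KE_max:
V_s = KE_max/e = 3.7485 V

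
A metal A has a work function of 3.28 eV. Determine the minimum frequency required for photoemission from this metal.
7.9310e+14 Hz

The threshold frequency is when the photon energy equals the work function:
hf₀ = φ

Solving for f₀:
f₀ = φ/h = (3.28 eV × 1.602×10⁻¹⁹ J/eV) / (6.626×10⁻³⁴ J·s)
f₀ = 7.9310e+14 Hz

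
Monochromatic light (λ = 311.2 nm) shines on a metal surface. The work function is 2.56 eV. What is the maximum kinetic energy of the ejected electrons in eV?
1.4241 eV

Using Einstein's photoelectric equation: KE_max = hf - φ = hc/λ - φ

First, calculate the photon energy:
E_photon = hc/λ = (6.626×10⁻³⁴ J·s)(3×10⁸ m/s) / (311.2×10⁻⁹ m)
E_photon = 3.9841 eV

Then, the maximum kinetic energy:
KE_max = E_photon - φ = 3.9841 eV - 2.56 eV = 1.4241 eV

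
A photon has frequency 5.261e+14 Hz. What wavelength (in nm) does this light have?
569.84 nm

Using the wave equation: c = fλ

Solving for wavelength:
λ = c/f = (3×10⁸ m/s) / (5.261e+14 Hz)
λ = 569.84 nm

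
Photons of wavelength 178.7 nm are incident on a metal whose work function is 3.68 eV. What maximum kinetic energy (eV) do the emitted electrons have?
3.2581 eV

Using Einstein's photoelectric equation: KE_max = hf - φ = hc/λ - φ

First, calculate the photon energy:
E_photon = hc/λ = (6.626×10⁻³⁴ J·s)(3×10⁸ m/s) / (178.7×10⁻⁹ m)
E_photon = 6.9381 eV

Then, the maximum kinetic energy:
KE_max = E_photon - φ = 6.9381 eV - 3.68 eV = 3.2581 eV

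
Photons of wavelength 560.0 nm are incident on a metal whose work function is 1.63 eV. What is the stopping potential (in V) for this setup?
0.5840 V

The stopping potential V_s satisfies: eV_s = KE_max

First, find KE_max using Einstein's equation:
E_photon = hc/λ = 2.2140 eV
KE_max = E_photon - φ = 2.2140 - 1.63 = 0.5840 eV

Since eV_s = KE_max:
V_s = KE_max/e = 0.5840 V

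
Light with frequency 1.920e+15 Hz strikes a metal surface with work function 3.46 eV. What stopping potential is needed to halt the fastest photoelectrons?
4.4805 V

The stopping potential V_s satisfies: eV_s = KE_max

First, find KE_max using Einstein's equation:
E_photon = hf = (6.626×10⁻³⁴ J·s)(1.920e+15 Hz) = 7.9405 eV
KE_max = E_photon - φ = 7.9405 - 3.46 = 4.4805 eV

Since eV_s = KE_max:
V_s = KE_max/e = 4.4805 V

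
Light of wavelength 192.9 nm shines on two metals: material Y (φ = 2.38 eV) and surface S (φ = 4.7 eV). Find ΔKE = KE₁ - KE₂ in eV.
2.3200 eV

Using KE_max = hc/λ - φ for each metal:

Photon energy: E = hc/λ = 6.4274 eV

For material Y (φ₁ = 2.38 eV):
KE₁ = E - φ₁ = 6.4274 - 2.38 = 4.0474 eV

For surface S (φ₂ = 4.7 eV):
KE₂ = E - φ₂ = 6.4274 - 4.7 = 1.7274 eV

Difference:
ΔKE = KE₁ - KE₂ = 4.0474 - 1.7274 = 2.3200 eV

Note: The difference equals the difference in work functions: 4.7 - 2.38 = 2.32 eV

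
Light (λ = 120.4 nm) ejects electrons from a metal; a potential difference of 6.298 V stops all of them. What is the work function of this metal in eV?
4.00 eV

The stopping potential gives the maximum kinetic energy: KE_max = eV_s = 6.298 eV

From Einstein's photoelectric equation: KE_max = hc/λ - φ
Rearranging: φ = hc/λ - KE_max

Calculate photon energy:
E_photon = hc/λ = (6.626×10⁻³⁴ J·s)(3×10⁸ m/s) / (120.4×10⁻⁹ m) = 10.2977 eV

Therefore:
φ = 10.2977 - 6.298 = 4.00 eV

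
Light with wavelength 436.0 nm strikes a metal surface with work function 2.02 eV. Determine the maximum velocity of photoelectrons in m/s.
5.3827e+05 m/s

First, find the maximum kinetic energy:
E_photon = hc/λ = 2.8437 eV
KE_max = E_photon - φ = 2.8437 - 2.02 = 0.8237 eV

Convert to Joules: KE_max = 0.8237 × 1.602×10⁻¹⁹ J = 1.3197e-19 J

Then use KE = ½mv² to find velocity:
v = √(2·KE/m) = √(2 × 1.3197e-19 J / 9.109e-31 kg)
v = 5.3827e+05 m/s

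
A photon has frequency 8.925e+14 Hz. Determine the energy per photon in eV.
3.6911 eV

Using E = hf:

E = hf = (6.626×10⁻³⁴ J·s)(8.925e+14 Hz)
E = 3.6911 eV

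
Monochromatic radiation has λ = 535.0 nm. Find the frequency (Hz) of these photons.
5.6036e+14 Hz

Using the wave equation: c = fλ

Solving for frequency:
f = c/λ = (3×10⁸ m/s) / (535.0×10⁻⁹ m)
f = 5.6036e+14 Hz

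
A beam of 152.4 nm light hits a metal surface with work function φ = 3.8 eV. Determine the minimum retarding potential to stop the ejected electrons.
4.3354 V

The stopping potential V_s satisfies: eV_s = KE_max

First, find KE_max using Einstein's equation:
E_photon = hc/λ = 8.1354 eV
KE_max = E_photon - φ = 8.1354 - 3.8 = 4.3354 eV

Since eV_s = KE_max:
V_s = KE_max/e = 4.3354 V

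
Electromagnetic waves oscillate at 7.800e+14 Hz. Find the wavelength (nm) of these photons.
384.35 nm

Using the wave equation: c = fλ

Solving for wavelength:
λ = c/f = (3×10⁸ m/s) / (7.800e+14 Hz)
λ = 384.35 nm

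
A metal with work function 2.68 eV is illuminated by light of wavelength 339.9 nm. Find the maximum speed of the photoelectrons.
5.8343e+05 m/s

First, find the maximum kinetic energy:
E_photon = hc/λ = 3.6477 eV
KE_max = E_photon - φ = 3.6477 - 2.68 = 0.9677 eV

Convert to Joules: KE_max = 0.9677 × 1.602×10⁻¹⁹ J = 1.5504e-19 J

Then use KE = ½mv² to find velocity:
v = √(2·KE/m) = √(2 × 1.5504e-19 J / 9.109e-31 kg)
v = 5.8343e+05 m/s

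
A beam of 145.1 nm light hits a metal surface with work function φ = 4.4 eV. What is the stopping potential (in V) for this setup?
4.1447 V

The stopping potential V_s satisfies: eV_s = KE_max

First, find KE_max using Einstein's equation:
E_photon = hc/λ = 8.5447 eV
KE_max = E_photon - φ = 8.5447 - 4.4 = 4.1447 eV

Since eV_s = KE_max:
V_s = KE_max/e = 4.1447 V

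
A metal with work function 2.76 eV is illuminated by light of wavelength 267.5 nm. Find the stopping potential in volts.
1.8749 V

The stopping potential V_s satisfies: eV_s = KE_max

First, find KE_max using Einstein's equation:
E_photon = hc/λ = 4.6349 eV
KE_max = E_photon - φ = 4.6349 - 2.76 = 1.8749 eV

Since eV_s = KE_max:
V_s = KE_max/e = 1.8749 V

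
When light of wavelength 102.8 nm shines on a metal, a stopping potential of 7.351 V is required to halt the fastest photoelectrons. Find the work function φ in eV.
4.71 eV

The stopping potential gives the maximum kinetic energy: KE_max = eV_s = 7.351 eV

From Einstein's photoelectric equation: KE_max = hc/λ - φ
Rearranging: φ = hc/λ - KE_max

Calculate photon energy:
E_photon = hc/λ = (6.626×10⁻³⁴ J·s)(3×10⁸ m/s) / (102.8×10⁻⁹ m) = 12.0607 eV

Therefore:
φ = 12.0607 - 7.351 = 4.71 eV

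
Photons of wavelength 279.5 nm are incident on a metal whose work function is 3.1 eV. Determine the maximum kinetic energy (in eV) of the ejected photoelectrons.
1.3359 eV

Using Einstein's photoelectric equation: KE_max = hf - φ = hc/λ - φ

First, calculate the photon energy:
E_photon = hc/λ = (6.626×10⁻³⁴ J·s)(3×10⁸ m/s) / (279.5×10⁻⁹ m)
E_photon = 4.4359 eV

Then, the maximum kinetic energy:
KE_max = E_photon - φ = 4.4359 eV - 3.1 eV = 1.3359 eV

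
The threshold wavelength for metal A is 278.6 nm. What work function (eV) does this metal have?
4.45 eV

At the threshold wavelength, photon energy equals work function:
φ = hc/λ₀

Calculating:
φ = (6.626×10⁻³⁴ J·s)(3×10⁸ m/s) / (278.6×10⁻⁹ m)
φ = 4.45 eV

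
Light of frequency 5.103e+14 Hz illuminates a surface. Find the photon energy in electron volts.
2.1104 eV

Using E = hf:

E = hf = (6.626×10⁻³⁴ J·s)(5.103e+14 Hz)
E = 2.1104 eV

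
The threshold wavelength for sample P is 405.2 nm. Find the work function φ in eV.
3.06 eV

At the threshold wavelength, photon energy equals work function:
φ = hc/λ₀

Calculating:
φ = (6.626×10⁻³⁴ J·s)(3×10⁸ m/s) / (405.2×10⁻⁹ m)
φ = 3.06 eV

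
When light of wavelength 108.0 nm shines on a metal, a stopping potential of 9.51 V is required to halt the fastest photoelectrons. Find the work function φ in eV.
1.97 eV

The stopping potential gives the maximum kinetic energy: KE_max = eV_s = 9.51 eV

From Einstein's photoelectric equation: KE_max = hc/λ - φ
Rearranging: φ = hc/λ - KE_max

Calculate photon energy:
E_photon = hc/λ = (6.626×10⁻³⁴ J·s)(3×10⁸ m/s) / (108.0×10⁻⁹ m) = 11.4800 eV

Therefore:
φ = 11.4800 - 9.51 = 1.97 eV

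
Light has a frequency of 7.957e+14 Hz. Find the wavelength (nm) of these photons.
376.77 nm

Using the wave equation: c = fλ

Solving for wavelength:
λ = c/f = (3×10⁸ m/s) / (7.957e+14 Hz)
λ = 376.77 nm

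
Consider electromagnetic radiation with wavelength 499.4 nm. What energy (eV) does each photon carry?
2.4827 eV

Using E = hf = hc/λ:

E = hc/λ = (6.626×10⁻³⁴ J·s)(3×10⁸ m/s) / (499.4×10⁻⁹ m)
E = 2.4827 eV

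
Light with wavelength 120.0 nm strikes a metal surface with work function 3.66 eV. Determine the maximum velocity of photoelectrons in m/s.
1.5320e+06 m/s

First, find the maximum kinetic energy:
E_photon = hc/λ = 10.3320 eV
KE_max = E_photon - φ = 10.3320 - 3.66 = 6.6720 eV

Convert to Joules: KE_max = 6.6720 × 1.602×10⁻¹⁹ J = 1.0690e-18 J

Then use KE = ½mv² to find velocity:
v = √(2·KE/m) = √(2 × 1.0690e-18 J / 9.109e-31 kg)
v = 1.5320e+06 m/s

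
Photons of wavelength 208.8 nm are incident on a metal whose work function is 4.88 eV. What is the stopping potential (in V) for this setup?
1.0579 V

The stopping potential V_s satisfies: eV_s = KE_max

First, find KE_max using Einstein's equation:
E_photon = hc/λ = 5.9379 eV
KE_max = E_photon - φ = 5.9379 - 4.88 = 1.0579 eV

Since eV_s = KE_max:
V_s = KE_max/e = 1.0579 V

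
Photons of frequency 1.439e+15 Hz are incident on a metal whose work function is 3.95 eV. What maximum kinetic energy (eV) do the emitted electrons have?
2.0012 eV

Using Einstein's photoelectric equation: KE_max = hf - φ

First, calculate the photon energy:
E_photon = hf = (6.626×10⁻³⁴ J·s)(1.439e+15 Hz)
E_photon = 5.9512 eV

Then, the maximum kinetic energy:
KE_max = E_photon - φ = 5.9512 eV - 3.95 eV = 2.0012 eV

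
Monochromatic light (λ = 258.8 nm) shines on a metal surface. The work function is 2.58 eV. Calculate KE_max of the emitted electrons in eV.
2.2107 eV

Using Einstein's photoelectric equation: KE_max = hf - φ = hc/λ - φ

First, calculate the photon energy:
E_photon = hc/λ = (6.626×10⁻³⁴ J·s)(3×10⁸ m/s) / (258.8×10⁻⁹ m)
E_photon = 4.7907 eV

Then, the maximum kinetic energy:
KE_max = E_photon - φ = 4.7907 eV - 2.58 eV = 2.2107 eV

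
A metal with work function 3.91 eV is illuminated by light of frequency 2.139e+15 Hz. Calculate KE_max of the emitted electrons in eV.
4.9362 eV

Using Einstein's photoelectric equation: KE_max = hf - φ

First, calculate the photon energy:
E_photon = hf = (6.626×10⁻³⁴ J·s)(2.139e+15 Hz)
E_photon = 8.8462 eV

Then, the maximum kinetic energy:
KE_max = E_photon - φ = 8.8462 eV - 3.91 eV = 4.9362 eV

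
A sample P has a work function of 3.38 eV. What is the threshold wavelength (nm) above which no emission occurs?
366.82 nm

The threshold wavelength is when the photon energy equals the work function:
hc/λ₀ = φ

Solving for λ₀:
λ₀ = hc/φ = (6.626×10⁻³⁴ J·s)(3×10⁸ m/s) / (3.38 eV × 1.602×10⁻¹⁹ J/eV)
λ₀ = 366.82 nm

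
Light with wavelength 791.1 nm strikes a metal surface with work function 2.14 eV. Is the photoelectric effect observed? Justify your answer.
No

For photoemission, the photon energy must exceed the work function.

Photon energy: E = hc/λ = 1.5672 eV
Work function: φ = 2.14 eV

Since E_photon (1.5672 eV) < φ (2.14 eV), photoemission will NOT occur.
The threshold wavelength is λ₀ = hc/φ = 579.4 nm.
Since 791.1 nm > 579.4 nm, the photons lack sufficient energy.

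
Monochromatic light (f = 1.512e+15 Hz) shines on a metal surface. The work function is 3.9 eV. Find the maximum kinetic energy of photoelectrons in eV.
2.3531 eV

Using Einstein's photoelectric equation: KE_max = hf - φ

First, calculate the photon energy:
E_photon = hf = (6.626×10⁻³⁴ J·s)(1.512e+15 Hz)
E_photon = 6.2531 eV

Then, the maximum kinetic energy:
KE_max = E_photon - φ = 6.2531 eV - 3.9 eV = 2.3531 eV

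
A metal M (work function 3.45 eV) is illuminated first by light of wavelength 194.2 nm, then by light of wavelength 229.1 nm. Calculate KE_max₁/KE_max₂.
1.4958

Using Einstein's equation: KE_max = hc/λ - φ

For λ₁ = 194.2 nm:
E₁ = hc/λ₁ = 6.3844 eV
KE₁ = E₁ - φ = 6.3844 - 3.45 = 2.9344 eV

For λ₂ = 229.1 nm:
E₂ = hc/λ₂ = 5.4118 eV
KE₂ = E₂ - φ = 5.4118 - 3.45 = 1.9618 eV

Ratio: KE₁/KE₂ = 2.9344/1.9618 = 1.4958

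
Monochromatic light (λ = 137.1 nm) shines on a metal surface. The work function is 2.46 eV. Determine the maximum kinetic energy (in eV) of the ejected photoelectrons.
6.5833 eV

Using Einstein's photoelectric equation: KE_max = hf - φ = hc/λ - φ

First, calculate the photon energy:
E_photon = hc/λ = (6.626×10⁻³⁴ J·s)(3×10⁸ m/s) / (137.1×10⁻⁹ m)
E_photon = 9.0433 eV

Then, the maximum kinetic energy:
KE_max = E_photon - φ = 9.0433 eV - 2.46 eV = 6.5833 eV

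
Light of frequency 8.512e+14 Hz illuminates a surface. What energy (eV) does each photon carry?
3.5203 eV

Using E = hf:

E = hf = (6.626×10⁻³⁴ J·s)(8.512e+14 Hz)
E = 3.5203 eV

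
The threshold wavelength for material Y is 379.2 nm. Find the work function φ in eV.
3.27 eV

At the threshold wavelength, photon energy equals work function:
φ = hc/λ₀

Calculating:
φ = (6.626×10⁻³⁴ J·s)(3×10⁸ m/s) / (379.2×10⁻⁹ m)
φ = 3.27 eV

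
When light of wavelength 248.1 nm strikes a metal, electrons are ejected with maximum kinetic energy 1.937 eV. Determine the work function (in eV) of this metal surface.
3.06 eV

From Einstein's photoelectric equation: KE_max = hf - φ = hc/λ - φ

Rearranging for φ:
φ = hc/λ - KE_max

Calculate photon energy:
E_photon = hc/λ = 4.9973 eV

Therefore:
φ = 4.9973 - 1.937 = 3.06 eV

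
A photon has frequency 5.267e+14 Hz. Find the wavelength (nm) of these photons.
569.19 nm

Using the wave equation: c = fλ

Solving for wavelength:
λ = c/f = (3×10⁸ m/s) / (5.267e+14 Hz)
λ = 569.19 nm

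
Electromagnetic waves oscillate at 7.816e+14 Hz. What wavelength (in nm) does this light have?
383.56 nm

Using the wave equation: c = fλ

Solving for wavelength:
λ = c/f = (3×10⁸ m/s) / (7.816e+14 Hz)
λ = 383.56 nm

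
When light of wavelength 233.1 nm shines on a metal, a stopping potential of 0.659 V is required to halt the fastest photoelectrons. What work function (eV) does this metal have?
4.66 eV

The stopping potential gives the maximum kinetic energy: KE_max = eV_s = 0.659 eV

From Einstein's photoelectric equation: KE_max = hc/λ - φ
Rearranging: φ = hc/λ - KE_max

Calculate photon energy:
E_photon = hc/λ = (6.626×10⁻³⁴ J·s)(3×10⁸ m/s) / (233.1×10⁻⁹ m) = 5.3189 eV

Therefore:
φ = 5.3189 - 0.659 = 4.66 eV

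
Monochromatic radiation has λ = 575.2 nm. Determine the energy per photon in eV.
2.1555 eV

Using E = hf = hc/λ:

E = hc/λ = (6.626×10⁻³⁴ J·s)(3×10⁸ m/s) / (575.2×10⁻⁹ m)
E = 2.1555 eV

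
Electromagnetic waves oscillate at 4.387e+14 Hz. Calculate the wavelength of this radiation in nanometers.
683.37 nm

Using the wave equation: c = fλ

Solving for wavelength:
λ = c/f = (3×10⁸ m/s) / (4.387e+14 Hz)
λ = 683.37 nm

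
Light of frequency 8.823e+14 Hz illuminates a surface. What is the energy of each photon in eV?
3.6489 eV

Using E = hf:

E = hf = (6.626×10⁻³⁴ J·s)(8.823e+14 Hz)
E = 3.6489 eV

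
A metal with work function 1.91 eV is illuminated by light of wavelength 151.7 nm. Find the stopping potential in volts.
6.2630 V

The stopping potential V_s satisfies: eV_s = KE_max

First, find KE_max using Einstein's equation:
E_photon = hc/λ = 8.1730 eV
KE_max = E_photon - φ = 8.1730 - 1.91 = 6.2630 eV

Since eV_s = KE_max:
V_s = KE_max/e = 6.2630 V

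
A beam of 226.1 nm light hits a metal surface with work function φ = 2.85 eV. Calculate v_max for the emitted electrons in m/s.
9.6250e+05 m/s

First, find the maximum kinetic energy:
E_photon = hc/λ = 5.4836 eV
KE_max = E_photon - φ = 5.4836 - 2.85 = 2.6336 eV

Convert to Joules: KE_max = 2.6336 × 1.602×10⁻¹⁹ J = 4.2195e-19 J

Then use KE = ½mv² to find velocity:
v = √(2·KE/m) = √(2 × 4.2195e-19 J / 9.109e-31 kg)
v = 9.6250e+05 m/s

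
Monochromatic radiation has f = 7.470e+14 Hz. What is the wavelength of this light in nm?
401.33 nm

Using the wave equation: c = fλ

Solving for wavelength:
λ = c/f = (3×10⁸ m/s) / (7.470e+14 Hz)
λ = 401.33 nm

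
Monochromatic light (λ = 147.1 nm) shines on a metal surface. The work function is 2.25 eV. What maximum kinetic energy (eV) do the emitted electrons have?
6.1786 eV

Using Einstein's photoelectric equation: KE_max = hf - φ = hc/λ - φ

First, calculate the photon energy:
E_photon = hc/λ = (6.626×10⁻³⁴ J·s)(3×10⁸ m/s) / (147.1×10⁻⁹ m)
E_photon = 8.4286 eV

Then, the maximum kinetic energy:
KE_max = E_photon - φ = 8.4286 eV - 2.25 eV = 6.1786 eV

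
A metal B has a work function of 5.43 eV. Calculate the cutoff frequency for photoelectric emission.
1.3130e+15 Hz

The threshold frequency is when the photon energy equals the work function:
hf₀ = φ

Solving for f₀:
f₀ = φ/h = (5.43 eV × 1.602×10⁻¹⁹ J/eV) / (6.626×10⁻³⁴ J·s)
f₀ = 1.3130e+15 Hz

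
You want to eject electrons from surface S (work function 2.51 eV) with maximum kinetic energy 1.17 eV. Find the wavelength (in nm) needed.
336.91 nm

From Einstein's equation: KE_max = hc/λ - φ

Rearranging for λ:
hc/λ = KE_max + φ
λ = hc/(KE_max + φ)

Required photon energy:
E_photon = KE_max + φ = 1.17 + 2.51 = 3.68 eV

Required wavelength:
λ = hc/E_photon = (6.626×10⁻³⁴)(3×10⁸) / (3.68 × 1.602×10⁻¹⁹)
λ = 336.91 nm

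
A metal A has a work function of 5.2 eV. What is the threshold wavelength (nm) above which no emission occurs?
238.43 nm

The threshold wavelength is when the photon energy equals the work function:
hc/λ₀ = φ

Solving for λ₀:
λ₀ = hc/φ = (6.626×10⁻³⁴ J·s)(3×10⁸ m/s) / (5.2 eV × 1.602×10⁻¹⁹ J/eV)
λ₀ = 238.43 nm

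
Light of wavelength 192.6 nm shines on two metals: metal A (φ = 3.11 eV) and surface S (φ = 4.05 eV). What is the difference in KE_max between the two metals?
0.9400 eV

Using KE_max = hc/λ - φ for each metal:

Photon energy: E = hc/λ = 6.4374 eV

For metal A (φ₁ = 3.11 eV):
KE₁ = E - φ₁ = 6.4374 - 3.11 = 3.3274 eV

For surface S (φ₂ = 4.05 eV):
KE₂ = E - φ₂ = 6.4374 - 4.05 = 2.3874 eV

Difference:
ΔKE = KE₁ - KE₂ = 3.3274 - 2.3874 = 0.9400 eV

Note: The difference equals the difference in work functions: 4.05 - 3.11 = 0.94 eV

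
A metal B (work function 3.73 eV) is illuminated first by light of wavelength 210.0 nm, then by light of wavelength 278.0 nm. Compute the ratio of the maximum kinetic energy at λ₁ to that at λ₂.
2.9787

Using Einstein's equation: KE_max = hc/λ - φ

For λ₁ = 210.0 nm:
E₁ = hc/λ₁ = 5.9040 eV
KE₁ = E₁ - φ = 5.9040 - 3.73 = 2.1740 eV

For λ₂ = 278.0 nm:
E₂ = hc/λ₂ = 4.4599 eV
KE₂ = E₂ - φ = 4.4599 - 3.73 = 0.7299 eV

Ratio: KE₁/KE₂ = 2.1740/0.7299 = 2.9787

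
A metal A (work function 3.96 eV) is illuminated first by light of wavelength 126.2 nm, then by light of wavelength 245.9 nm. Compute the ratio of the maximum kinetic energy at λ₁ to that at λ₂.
5.4197

Using Einstein's equation: KE_max = hc/λ - φ

For λ₁ = 126.2 nm:
E₁ = hc/λ₁ = 9.8244 eV
KE₁ = E₁ - φ = 9.8244 - 3.96 = 5.8644 eV

For λ₂ = 245.9 nm:
E₂ = hc/λ₂ = 5.0421 eV
KE₂ = E₂ - φ = 5.0421 - 3.96 = 1.0821 eV

Ratio: KE₁/KE₂ = 5.8644/1.0821 = 5.4197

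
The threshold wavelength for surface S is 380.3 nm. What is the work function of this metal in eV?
3.26 eV

At the threshold wavelength, photon energy equals work function:
φ = hc/λ₀

Calculating:
φ = (6.626×10⁻³⁴ J·s)(3×10⁸ m/s) / (380.3×10⁻⁹ m)
φ = 3.26 eV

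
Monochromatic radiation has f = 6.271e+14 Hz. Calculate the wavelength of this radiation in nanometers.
478.06 nm

Using the wave equation: c = fλ

Solving for wavelength:
λ = c/f = (3×10⁸ m/s) / (6.271e+14 Hz)
λ = 478.06 nm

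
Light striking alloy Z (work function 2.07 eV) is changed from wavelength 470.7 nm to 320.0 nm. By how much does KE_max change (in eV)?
1.2405 eV

Using Einstein's equation: KE_max = hc/λ - φ

For λ₁ = 470.7 nm:
KE₁ = hc/λ₁ - φ = 2.6340 - 2.07 = 0.5640 eV

For λ₂ = 320.0 nm:
KE₂ = hc/λ₂ - φ = 3.8745 - 2.07 = 1.8045 eV

Change in KE:
ΔKE = KE₂ - KE₁ = 1.8045 - 0.5640 = 1.2405 eV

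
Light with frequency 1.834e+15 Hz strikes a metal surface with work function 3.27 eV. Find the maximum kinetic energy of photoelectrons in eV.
4.3148 eV

Using Einstein's photoelectric equation: KE_max = hf - φ

First, calculate the photon energy:
E_photon = hf = (6.626×10⁻³⁴ J·s)(1.834e+15 Hz)
E_photon = 7.5848 eV

Then, the maximum kinetic energy:
KE_max = E_photon - φ = 7.5848 eV - 3.27 eV = 4.3148 eV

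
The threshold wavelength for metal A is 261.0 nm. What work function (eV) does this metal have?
4.75 eV

At the threshold wavelength, photon energy equals work function:
φ = hc/λ₀

Calculating:
φ = (6.626×10⁻³⁴ J·s)(3×10⁸ m/s) / (261.0×10⁻⁹ m)
φ = 4.75 eV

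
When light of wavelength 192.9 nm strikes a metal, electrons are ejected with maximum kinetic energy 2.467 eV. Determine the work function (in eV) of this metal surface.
3.96 eV

From Einstein's photoelectric equation: KE_max = hf - φ = hc/λ - φ

Rearranging for φ:
φ = hc/λ - KE_max

Calculate photon energy:
E_photon = hc/λ = 6.4274 eV

Therefore:
φ = 6.4274 - 2.467 = 3.96 eV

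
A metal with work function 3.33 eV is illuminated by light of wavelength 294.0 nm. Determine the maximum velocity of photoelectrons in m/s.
5.5863e+05 m/s

First, find the maximum kinetic energy:
E_photon = hc/λ = 4.2171 eV
KE_max = E_photon - φ = 4.2171 - 3.33 = 0.8871 eV

Convert to Joules: KE_max = 0.8871 × 1.602×10⁻¹⁹ J = 1.4214e-19 J

Then use KE = ½mv² to find velocity:
v = √(2·KE/m) = √(2 × 1.4214e-19 J / 9.109e-31 kg)
v = 5.5863e+05 m/s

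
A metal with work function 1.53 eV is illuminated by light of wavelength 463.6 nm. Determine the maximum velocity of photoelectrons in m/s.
6.3447e+05 m/s

First, find the maximum kinetic energy:
E_photon = hc/λ = 2.6744 eV
KE_max = E_photon - φ = 2.6744 - 1.53 = 1.1444 eV

Convert to Joules: KE_max = 1.1444 × 1.602×10⁻¹⁹ J = 1.8335e-19 J

Then use KE = ½mv² to find velocity:
v = √(2·KE/m) = √(2 × 1.8335e-19 J / 9.109e-31 kg)
v = 6.3447e+05 m/s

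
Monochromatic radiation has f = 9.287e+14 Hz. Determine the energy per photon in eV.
3.8408 eV

Using E = hf:

E = hf = (6.626×10⁻³⁴ J·s)(9.287e+14 Hz)
E = 3.8408 eV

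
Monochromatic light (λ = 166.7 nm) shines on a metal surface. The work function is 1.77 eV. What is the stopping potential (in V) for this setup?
5.6676 V

The stopping potential V_s satisfies: eV_s = KE_max

First, find KE_max using Einstein's equation:
E_photon = hc/λ = 7.4376 eV
KE_max = E_photon - φ = 7.4376 - 1.77 = 5.6676 eV

Since eV_s = KE_max:
V_s = KE_max/e = 5.6676 V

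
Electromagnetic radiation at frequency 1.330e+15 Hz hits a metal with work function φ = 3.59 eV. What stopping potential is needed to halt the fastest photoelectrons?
1.9104 V

The stopping potential V_s satisfies: eV_s = KE_max

First, find KE_max using Einstein's equation:
E_photon = hf = (6.626×10⁻³⁴ J·s)(1.330e+15 Hz) = 5.5004 eV
KE_max = E_photon - φ = 5.5004 - 3.59 = 1.9104 eV

Since eV_s = KE_max:
V_s = KE_max/e = 1.9104 V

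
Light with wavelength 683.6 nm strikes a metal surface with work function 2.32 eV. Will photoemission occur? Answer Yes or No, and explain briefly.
No

For photoemission, the photon energy must exceed the work function.

Photon energy: E = hc/λ = 1.8137 eV
Work function: φ = 2.32 eV

Since E_photon (1.8137 eV) < φ (2.32 eV), photoemission will NOT occur.
The threshold wavelength is λ₀ = hc/φ = 534.4 nm.
Since 683.6 nm > 534.4 nm, the photons lack sufficient energy.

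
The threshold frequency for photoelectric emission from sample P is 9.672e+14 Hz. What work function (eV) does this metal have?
4.00 eV

At the threshold frequency, photon energy equals work function:
φ = hf₀

Calculating:
φ = (6.626×10⁻³⁴ J·s)(9.672e+14 Hz)
φ = 4.00 eV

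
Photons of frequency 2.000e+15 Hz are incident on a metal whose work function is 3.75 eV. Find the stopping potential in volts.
4.5213 V

The stopping potential V_s satisfies: eV_s = KE_max

First, find KE_max using Einstein's equation:
E_photon = hf = (6.626×10⁻³⁴ J·s)(2.000e+15 Hz) = 8.2713 eV
KE_max = E_photon - φ = 8.2713 - 3.75 = 4.5213 eV

Since eV_s = KE_max:
V_s = KE_max/e = 4.5213 V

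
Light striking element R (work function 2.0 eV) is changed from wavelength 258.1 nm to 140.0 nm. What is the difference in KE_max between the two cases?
4.0523 eV

Using Einstein's equation: KE_max = hc/λ - φ

For λ₁ = 258.1 nm:
KE₁ = hc/λ₁ - φ = 4.8037 - 2.0 = 2.8037 eV

For λ₂ = 140.0 nm:
KE₂ = hc/λ₂ - φ = 8.8560 - 2.0 = 6.8560 eV

Change in KE:
ΔKE = KE₂ - KE₁ = 6.8560 - 2.8037 = 4.0523 eV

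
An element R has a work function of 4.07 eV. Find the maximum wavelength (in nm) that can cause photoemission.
304.63 nm

The threshold wavelength is when the photon energy equals the work function:
hc/λ₀ = φ

Solving for λ₀:
λ₀ = hc/φ = (6.626×10⁻³⁴ J·s)(3×10⁸ m/s) / (4.07 eV × 1.602×10⁻¹⁹ J/eV)
λ₀ = 304.63 nm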